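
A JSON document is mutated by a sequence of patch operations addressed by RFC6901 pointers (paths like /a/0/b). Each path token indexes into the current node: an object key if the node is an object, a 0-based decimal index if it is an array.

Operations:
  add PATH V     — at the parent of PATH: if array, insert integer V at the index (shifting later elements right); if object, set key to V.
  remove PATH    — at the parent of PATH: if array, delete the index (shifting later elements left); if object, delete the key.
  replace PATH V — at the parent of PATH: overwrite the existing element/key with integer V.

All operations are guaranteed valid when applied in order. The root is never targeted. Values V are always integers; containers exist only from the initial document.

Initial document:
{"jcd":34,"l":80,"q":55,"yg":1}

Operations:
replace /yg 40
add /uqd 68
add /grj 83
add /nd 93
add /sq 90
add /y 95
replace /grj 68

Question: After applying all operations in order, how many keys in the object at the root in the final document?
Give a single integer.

After op 1 (replace /yg 40): {"jcd":34,"l":80,"q":55,"yg":40}
After op 2 (add /uqd 68): {"jcd":34,"l":80,"q":55,"uqd":68,"yg":40}
After op 3 (add /grj 83): {"grj":83,"jcd":34,"l":80,"q":55,"uqd":68,"yg":40}
After op 4 (add /nd 93): {"grj":83,"jcd":34,"l":80,"nd":93,"q":55,"uqd":68,"yg":40}
After op 5 (add /sq 90): {"grj":83,"jcd":34,"l":80,"nd":93,"q":55,"sq":90,"uqd":68,"yg":40}
After op 6 (add /y 95): {"grj":83,"jcd":34,"l":80,"nd":93,"q":55,"sq":90,"uqd":68,"y":95,"yg":40}
After op 7 (replace /grj 68): {"grj":68,"jcd":34,"l":80,"nd":93,"q":55,"sq":90,"uqd":68,"y":95,"yg":40}
Size at the root: 9

Answer: 9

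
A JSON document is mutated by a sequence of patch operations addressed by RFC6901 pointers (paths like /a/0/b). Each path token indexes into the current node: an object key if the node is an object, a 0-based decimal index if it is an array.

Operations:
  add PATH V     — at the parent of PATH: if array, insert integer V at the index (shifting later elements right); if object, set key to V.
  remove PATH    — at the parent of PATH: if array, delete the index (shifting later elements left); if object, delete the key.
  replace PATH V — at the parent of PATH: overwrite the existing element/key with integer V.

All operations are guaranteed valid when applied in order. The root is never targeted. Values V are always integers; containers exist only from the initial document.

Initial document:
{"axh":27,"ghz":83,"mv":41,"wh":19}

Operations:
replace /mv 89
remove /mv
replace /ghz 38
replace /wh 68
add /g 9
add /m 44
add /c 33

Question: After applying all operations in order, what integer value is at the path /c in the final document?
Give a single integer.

Answer: 33

Derivation:
After op 1 (replace /mv 89): {"axh":27,"ghz":83,"mv":89,"wh":19}
After op 2 (remove /mv): {"axh":27,"ghz":83,"wh":19}
After op 3 (replace /ghz 38): {"axh":27,"ghz":38,"wh":19}
After op 4 (replace /wh 68): {"axh":27,"ghz":38,"wh":68}
After op 5 (add /g 9): {"axh":27,"g":9,"ghz":38,"wh":68}
After op 6 (add /m 44): {"axh":27,"g":9,"ghz":38,"m":44,"wh":68}
After op 7 (add /c 33): {"axh":27,"c":33,"g":9,"ghz":38,"m":44,"wh":68}
Value at /c: 33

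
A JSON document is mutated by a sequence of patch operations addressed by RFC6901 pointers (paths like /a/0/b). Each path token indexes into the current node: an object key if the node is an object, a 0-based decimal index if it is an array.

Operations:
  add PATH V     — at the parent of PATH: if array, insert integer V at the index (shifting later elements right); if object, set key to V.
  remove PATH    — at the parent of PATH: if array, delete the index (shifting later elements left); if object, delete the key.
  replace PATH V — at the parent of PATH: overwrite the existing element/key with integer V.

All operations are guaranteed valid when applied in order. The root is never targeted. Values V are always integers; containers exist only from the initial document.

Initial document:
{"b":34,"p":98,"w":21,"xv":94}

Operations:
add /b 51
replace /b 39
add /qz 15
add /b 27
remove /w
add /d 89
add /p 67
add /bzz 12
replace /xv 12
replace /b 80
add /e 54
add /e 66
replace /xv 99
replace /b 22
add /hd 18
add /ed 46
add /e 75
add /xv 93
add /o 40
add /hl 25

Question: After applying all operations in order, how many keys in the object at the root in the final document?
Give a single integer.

After op 1 (add /b 51): {"b":51,"p":98,"w":21,"xv":94}
After op 2 (replace /b 39): {"b":39,"p":98,"w":21,"xv":94}
After op 3 (add /qz 15): {"b":39,"p":98,"qz":15,"w":21,"xv":94}
After op 4 (add /b 27): {"b":27,"p":98,"qz":15,"w":21,"xv":94}
After op 5 (remove /w): {"b":27,"p":98,"qz":15,"xv":94}
After op 6 (add /d 89): {"b":27,"d":89,"p":98,"qz":15,"xv":94}
After op 7 (add /p 67): {"b":27,"d":89,"p":67,"qz":15,"xv":94}
After op 8 (add /bzz 12): {"b":27,"bzz":12,"d":89,"p":67,"qz":15,"xv":94}
After op 9 (replace /xv 12): {"b":27,"bzz":12,"d":89,"p":67,"qz":15,"xv":12}
After op 10 (replace /b 80): {"b":80,"bzz":12,"d":89,"p":67,"qz":15,"xv":12}
After op 11 (add /e 54): {"b":80,"bzz":12,"d":89,"e":54,"p":67,"qz":15,"xv":12}
After op 12 (add /e 66): {"b":80,"bzz":12,"d":89,"e":66,"p":67,"qz":15,"xv":12}
After op 13 (replace /xv 99): {"b":80,"bzz":12,"d":89,"e":66,"p":67,"qz":15,"xv":99}
After op 14 (replace /b 22): {"b":22,"bzz":12,"d":89,"e":66,"p":67,"qz":15,"xv":99}
After op 15 (add /hd 18): {"b":22,"bzz":12,"d":89,"e":66,"hd":18,"p":67,"qz":15,"xv":99}
After op 16 (add /ed 46): {"b":22,"bzz":12,"d":89,"e":66,"ed":46,"hd":18,"p":67,"qz":15,"xv":99}
After op 17 (add /e 75): {"b":22,"bzz":12,"d":89,"e":75,"ed":46,"hd":18,"p":67,"qz":15,"xv":99}
After op 18 (add /xv 93): {"b":22,"bzz":12,"d":89,"e":75,"ed":46,"hd":18,"p":67,"qz":15,"xv":93}
After op 19 (add /o 40): {"b":22,"bzz":12,"d":89,"e":75,"ed":46,"hd":18,"o":40,"p":67,"qz":15,"xv":93}
After op 20 (add /hl 25): {"b":22,"bzz":12,"d":89,"e":75,"ed":46,"hd":18,"hl":25,"o":40,"p":67,"qz":15,"xv":93}
Size at the root: 11

Answer: 11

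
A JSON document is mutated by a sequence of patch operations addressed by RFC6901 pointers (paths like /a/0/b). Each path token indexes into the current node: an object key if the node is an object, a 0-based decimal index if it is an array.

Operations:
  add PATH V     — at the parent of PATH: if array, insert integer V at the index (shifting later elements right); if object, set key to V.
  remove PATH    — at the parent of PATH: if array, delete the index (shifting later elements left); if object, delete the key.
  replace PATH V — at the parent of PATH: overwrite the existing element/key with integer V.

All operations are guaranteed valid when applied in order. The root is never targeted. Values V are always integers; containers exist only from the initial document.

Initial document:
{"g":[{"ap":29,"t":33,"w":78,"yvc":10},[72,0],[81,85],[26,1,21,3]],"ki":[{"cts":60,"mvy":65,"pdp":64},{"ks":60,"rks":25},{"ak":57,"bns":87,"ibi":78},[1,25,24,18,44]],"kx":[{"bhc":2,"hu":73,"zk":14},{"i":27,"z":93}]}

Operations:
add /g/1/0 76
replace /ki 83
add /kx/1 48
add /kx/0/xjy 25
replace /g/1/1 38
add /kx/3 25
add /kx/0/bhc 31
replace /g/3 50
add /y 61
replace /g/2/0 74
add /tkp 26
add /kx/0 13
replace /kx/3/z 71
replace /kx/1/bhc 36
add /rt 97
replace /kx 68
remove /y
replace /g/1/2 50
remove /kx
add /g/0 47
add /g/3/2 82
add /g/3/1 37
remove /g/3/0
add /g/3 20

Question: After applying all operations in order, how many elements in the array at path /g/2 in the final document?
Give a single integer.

Answer: 3

Derivation:
After op 1 (add /g/1/0 76): {"g":[{"ap":29,"t":33,"w":78,"yvc":10},[76,72,0],[81,85],[26,1,21,3]],"ki":[{"cts":60,"mvy":65,"pdp":64},{"ks":60,"rks":25},{"ak":57,"bns":87,"ibi":78},[1,25,24,18,44]],"kx":[{"bhc":2,"hu":73,"zk":14},{"i":27,"z":93}]}
After op 2 (replace /ki 83): {"g":[{"ap":29,"t":33,"w":78,"yvc":10},[76,72,0],[81,85],[26,1,21,3]],"ki":83,"kx":[{"bhc":2,"hu":73,"zk":14},{"i":27,"z":93}]}
After op 3 (add /kx/1 48): {"g":[{"ap":29,"t":33,"w":78,"yvc":10},[76,72,0],[81,85],[26,1,21,3]],"ki":83,"kx":[{"bhc":2,"hu":73,"zk":14},48,{"i":27,"z":93}]}
After op 4 (add /kx/0/xjy 25): {"g":[{"ap":29,"t":33,"w":78,"yvc":10},[76,72,0],[81,85],[26,1,21,3]],"ki":83,"kx":[{"bhc":2,"hu":73,"xjy":25,"zk":14},48,{"i":27,"z":93}]}
After op 5 (replace /g/1/1 38): {"g":[{"ap":29,"t":33,"w":78,"yvc":10},[76,38,0],[81,85],[26,1,21,3]],"ki":83,"kx":[{"bhc":2,"hu":73,"xjy":25,"zk":14},48,{"i":27,"z":93}]}
After op 6 (add /kx/3 25): {"g":[{"ap":29,"t":33,"w":78,"yvc":10},[76,38,0],[81,85],[26,1,21,3]],"ki":83,"kx":[{"bhc":2,"hu":73,"xjy":25,"zk":14},48,{"i":27,"z":93},25]}
After op 7 (add /kx/0/bhc 31): {"g":[{"ap":29,"t":33,"w":78,"yvc":10},[76,38,0],[81,85],[26,1,21,3]],"ki":83,"kx":[{"bhc":31,"hu":73,"xjy":25,"zk":14},48,{"i":27,"z":93},25]}
After op 8 (replace /g/3 50): {"g":[{"ap":29,"t":33,"w":78,"yvc":10},[76,38,0],[81,85],50],"ki":83,"kx":[{"bhc":31,"hu":73,"xjy":25,"zk":14},48,{"i":27,"z":93},25]}
After op 9 (add /y 61): {"g":[{"ap":29,"t":33,"w":78,"yvc":10},[76,38,0],[81,85],50],"ki":83,"kx":[{"bhc":31,"hu":73,"xjy":25,"zk":14},48,{"i":27,"z":93},25],"y":61}
After op 10 (replace /g/2/0 74): {"g":[{"ap":29,"t":33,"w":78,"yvc":10},[76,38,0],[74,85],50],"ki":83,"kx":[{"bhc":31,"hu":73,"xjy":25,"zk":14},48,{"i":27,"z":93},25],"y":61}
After op 11 (add /tkp 26): {"g":[{"ap":29,"t":33,"w":78,"yvc":10},[76,38,0],[74,85],50],"ki":83,"kx":[{"bhc":31,"hu":73,"xjy":25,"zk":14},48,{"i":27,"z":93},25],"tkp":26,"y":61}
After op 12 (add /kx/0 13): {"g":[{"ap":29,"t":33,"w":78,"yvc":10},[76,38,0],[74,85],50],"ki":83,"kx":[13,{"bhc":31,"hu":73,"xjy":25,"zk":14},48,{"i":27,"z":93},25],"tkp":26,"y":61}
After op 13 (replace /kx/3/z 71): {"g":[{"ap":29,"t":33,"w":78,"yvc":10},[76,38,0],[74,85],50],"ki":83,"kx":[13,{"bhc":31,"hu":73,"xjy":25,"zk":14},48,{"i":27,"z":71},25],"tkp":26,"y":61}
After op 14 (replace /kx/1/bhc 36): {"g":[{"ap":29,"t":33,"w":78,"yvc":10},[76,38,0],[74,85],50],"ki":83,"kx":[13,{"bhc":36,"hu":73,"xjy":25,"zk":14},48,{"i":27,"z":71},25],"tkp":26,"y":61}
After op 15 (add /rt 97): {"g":[{"ap":29,"t":33,"w":78,"yvc":10},[76,38,0],[74,85],50],"ki":83,"kx":[13,{"bhc":36,"hu":73,"xjy":25,"zk":14},48,{"i":27,"z":71},25],"rt":97,"tkp":26,"y":61}
After op 16 (replace /kx 68): {"g":[{"ap":29,"t":33,"w":78,"yvc":10},[76,38,0],[74,85],50],"ki":83,"kx":68,"rt":97,"tkp":26,"y":61}
After op 17 (remove /y): {"g":[{"ap":29,"t":33,"w":78,"yvc":10},[76,38,0],[74,85],50],"ki":83,"kx":68,"rt":97,"tkp":26}
After op 18 (replace /g/1/2 50): {"g":[{"ap":29,"t":33,"w":78,"yvc":10},[76,38,50],[74,85],50],"ki":83,"kx":68,"rt":97,"tkp":26}
After op 19 (remove /kx): {"g":[{"ap":29,"t":33,"w":78,"yvc":10},[76,38,50],[74,85],50],"ki":83,"rt":97,"tkp":26}
After op 20 (add /g/0 47): {"g":[47,{"ap":29,"t":33,"w":78,"yvc":10},[76,38,50],[74,85],50],"ki":83,"rt":97,"tkp":26}
After op 21 (add /g/3/2 82): {"g":[47,{"ap":29,"t":33,"w":78,"yvc":10},[76,38,50],[74,85,82],50],"ki":83,"rt":97,"tkp":26}
After op 22 (add /g/3/1 37): {"g":[47,{"ap":29,"t":33,"w":78,"yvc":10},[76,38,50],[74,37,85,82],50],"ki":83,"rt":97,"tkp":26}
After op 23 (remove /g/3/0): {"g":[47,{"ap":29,"t":33,"w":78,"yvc":10},[76,38,50],[37,85,82],50],"ki":83,"rt":97,"tkp":26}
After op 24 (add /g/3 20): {"g":[47,{"ap":29,"t":33,"w":78,"yvc":10},[76,38,50],20,[37,85,82],50],"ki":83,"rt":97,"tkp":26}
Size at path /g/2: 3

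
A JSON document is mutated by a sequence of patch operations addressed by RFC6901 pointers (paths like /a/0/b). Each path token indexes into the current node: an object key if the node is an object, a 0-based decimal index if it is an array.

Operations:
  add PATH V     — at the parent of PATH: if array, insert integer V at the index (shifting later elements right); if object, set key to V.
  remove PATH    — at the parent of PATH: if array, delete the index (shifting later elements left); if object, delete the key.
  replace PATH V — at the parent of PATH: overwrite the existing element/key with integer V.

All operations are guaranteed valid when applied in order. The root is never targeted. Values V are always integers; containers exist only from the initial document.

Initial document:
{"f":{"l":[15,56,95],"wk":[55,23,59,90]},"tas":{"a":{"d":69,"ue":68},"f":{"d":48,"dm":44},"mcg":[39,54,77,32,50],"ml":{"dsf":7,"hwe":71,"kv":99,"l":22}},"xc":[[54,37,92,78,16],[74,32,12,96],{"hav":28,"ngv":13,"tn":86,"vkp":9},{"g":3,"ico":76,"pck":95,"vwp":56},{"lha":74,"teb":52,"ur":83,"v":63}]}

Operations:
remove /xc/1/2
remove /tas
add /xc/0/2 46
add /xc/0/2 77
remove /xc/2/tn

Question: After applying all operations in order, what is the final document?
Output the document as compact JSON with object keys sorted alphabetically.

After op 1 (remove /xc/1/2): {"f":{"l":[15,56,95],"wk":[55,23,59,90]},"tas":{"a":{"d":69,"ue":68},"f":{"d":48,"dm":44},"mcg":[39,54,77,32,50],"ml":{"dsf":7,"hwe":71,"kv":99,"l":22}},"xc":[[54,37,92,78,16],[74,32,96],{"hav":28,"ngv":13,"tn":86,"vkp":9},{"g":3,"ico":76,"pck":95,"vwp":56},{"lha":74,"teb":52,"ur":83,"v":63}]}
After op 2 (remove /tas): {"f":{"l":[15,56,95],"wk":[55,23,59,90]},"xc":[[54,37,92,78,16],[74,32,96],{"hav":28,"ngv":13,"tn":86,"vkp":9},{"g":3,"ico":76,"pck":95,"vwp":56},{"lha":74,"teb":52,"ur":83,"v":63}]}
After op 3 (add /xc/0/2 46): {"f":{"l":[15,56,95],"wk":[55,23,59,90]},"xc":[[54,37,46,92,78,16],[74,32,96],{"hav":28,"ngv":13,"tn":86,"vkp":9},{"g":3,"ico":76,"pck":95,"vwp":56},{"lha":74,"teb":52,"ur":83,"v":63}]}
After op 4 (add /xc/0/2 77): {"f":{"l":[15,56,95],"wk":[55,23,59,90]},"xc":[[54,37,77,46,92,78,16],[74,32,96],{"hav":28,"ngv":13,"tn":86,"vkp":9},{"g":3,"ico":76,"pck":95,"vwp":56},{"lha":74,"teb":52,"ur":83,"v":63}]}
After op 5 (remove /xc/2/tn): {"f":{"l":[15,56,95],"wk":[55,23,59,90]},"xc":[[54,37,77,46,92,78,16],[74,32,96],{"hav":28,"ngv":13,"vkp":9},{"g":3,"ico":76,"pck":95,"vwp":56},{"lha":74,"teb":52,"ur":83,"v":63}]}

Answer: {"f":{"l":[15,56,95],"wk":[55,23,59,90]},"xc":[[54,37,77,46,92,78,16],[74,32,96],{"hav":28,"ngv":13,"vkp":9},{"g":3,"ico":76,"pck":95,"vwp":56},{"lha":74,"teb":52,"ur":83,"v":63}]}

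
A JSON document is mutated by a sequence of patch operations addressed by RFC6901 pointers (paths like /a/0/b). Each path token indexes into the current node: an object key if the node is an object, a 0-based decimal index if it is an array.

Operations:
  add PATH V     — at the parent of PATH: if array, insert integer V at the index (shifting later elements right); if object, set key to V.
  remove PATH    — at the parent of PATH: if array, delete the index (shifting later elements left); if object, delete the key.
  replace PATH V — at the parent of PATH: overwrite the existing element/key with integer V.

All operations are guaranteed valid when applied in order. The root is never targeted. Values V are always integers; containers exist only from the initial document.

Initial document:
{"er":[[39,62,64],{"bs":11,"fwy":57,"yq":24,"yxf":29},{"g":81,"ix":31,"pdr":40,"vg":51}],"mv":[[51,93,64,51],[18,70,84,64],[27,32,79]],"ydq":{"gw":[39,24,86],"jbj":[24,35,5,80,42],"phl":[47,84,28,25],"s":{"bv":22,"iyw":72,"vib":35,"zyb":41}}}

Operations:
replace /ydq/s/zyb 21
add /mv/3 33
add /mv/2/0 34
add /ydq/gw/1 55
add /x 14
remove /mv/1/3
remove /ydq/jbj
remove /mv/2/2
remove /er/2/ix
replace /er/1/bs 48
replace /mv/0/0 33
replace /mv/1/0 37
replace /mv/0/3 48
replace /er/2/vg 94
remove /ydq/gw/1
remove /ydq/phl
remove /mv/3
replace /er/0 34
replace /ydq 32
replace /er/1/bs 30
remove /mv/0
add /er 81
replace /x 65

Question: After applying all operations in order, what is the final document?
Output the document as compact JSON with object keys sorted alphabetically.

After op 1 (replace /ydq/s/zyb 21): {"er":[[39,62,64],{"bs":11,"fwy":57,"yq":24,"yxf":29},{"g":81,"ix":31,"pdr":40,"vg":51}],"mv":[[51,93,64,51],[18,70,84,64],[27,32,79]],"ydq":{"gw":[39,24,86],"jbj":[24,35,5,80,42],"phl":[47,84,28,25],"s":{"bv":22,"iyw":72,"vib":35,"zyb":21}}}
After op 2 (add /mv/3 33): {"er":[[39,62,64],{"bs":11,"fwy":57,"yq":24,"yxf":29},{"g":81,"ix":31,"pdr":40,"vg":51}],"mv":[[51,93,64,51],[18,70,84,64],[27,32,79],33],"ydq":{"gw":[39,24,86],"jbj":[24,35,5,80,42],"phl":[47,84,28,25],"s":{"bv":22,"iyw":72,"vib":35,"zyb":21}}}
After op 3 (add /mv/2/0 34): {"er":[[39,62,64],{"bs":11,"fwy":57,"yq":24,"yxf":29},{"g":81,"ix":31,"pdr":40,"vg":51}],"mv":[[51,93,64,51],[18,70,84,64],[34,27,32,79],33],"ydq":{"gw":[39,24,86],"jbj":[24,35,5,80,42],"phl":[47,84,28,25],"s":{"bv":22,"iyw":72,"vib":35,"zyb":21}}}
After op 4 (add /ydq/gw/1 55): {"er":[[39,62,64],{"bs":11,"fwy":57,"yq":24,"yxf":29},{"g":81,"ix":31,"pdr":40,"vg":51}],"mv":[[51,93,64,51],[18,70,84,64],[34,27,32,79],33],"ydq":{"gw":[39,55,24,86],"jbj":[24,35,5,80,42],"phl":[47,84,28,25],"s":{"bv":22,"iyw":72,"vib":35,"zyb":21}}}
After op 5 (add /x 14): {"er":[[39,62,64],{"bs":11,"fwy":57,"yq":24,"yxf":29},{"g":81,"ix":31,"pdr":40,"vg":51}],"mv":[[51,93,64,51],[18,70,84,64],[34,27,32,79],33],"x":14,"ydq":{"gw":[39,55,24,86],"jbj":[24,35,5,80,42],"phl":[47,84,28,25],"s":{"bv":22,"iyw":72,"vib":35,"zyb":21}}}
After op 6 (remove /mv/1/3): {"er":[[39,62,64],{"bs":11,"fwy":57,"yq":24,"yxf":29},{"g":81,"ix":31,"pdr":40,"vg":51}],"mv":[[51,93,64,51],[18,70,84],[34,27,32,79],33],"x":14,"ydq":{"gw":[39,55,24,86],"jbj":[24,35,5,80,42],"phl":[47,84,28,25],"s":{"bv":22,"iyw":72,"vib":35,"zyb":21}}}
After op 7 (remove /ydq/jbj): {"er":[[39,62,64],{"bs":11,"fwy":57,"yq":24,"yxf":29},{"g":81,"ix":31,"pdr":40,"vg":51}],"mv":[[51,93,64,51],[18,70,84],[34,27,32,79],33],"x":14,"ydq":{"gw":[39,55,24,86],"phl":[47,84,28,25],"s":{"bv":22,"iyw":72,"vib":35,"zyb":21}}}
After op 8 (remove /mv/2/2): {"er":[[39,62,64],{"bs":11,"fwy":57,"yq":24,"yxf":29},{"g":81,"ix":31,"pdr":40,"vg":51}],"mv":[[51,93,64,51],[18,70,84],[34,27,79],33],"x":14,"ydq":{"gw":[39,55,24,86],"phl":[47,84,28,25],"s":{"bv":22,"iyw":72,"vib":35,"zyb":21}}}
After op 9 (remove /er/2/ix): {"er":[[39,62,64],{"bs":11,"fwy":57,"yq":24,"yxf":29},{"g":81,"pdr":40,"vg":51}],"mv":[[51,93,64,51],[18,70,84],[34,27,79],33],"x":14,"ydq":{"gw":[39,55,24,86],"phl":[47,84,28,25],"s":{"bv":22,"iyw":72,"vib":35,"zyb":21}}}
After op 10 (replace /er/1/bs 48): {"er":[[39,62,64],{"bs":48,"fwy":57,"yq":24,"yxf":29},{"g":81,"pdr":40,"vg":51}],"mv":[[51,93,64,51],[18,70,84],[34,27,79],33],"x":14,"ydq":{"gw":[39,55,24,86],"phl":[47,84,28,25],"s":{"bv":22,"iyw":72,"vib":35,"zyb":21}}}
After op 11 (replace /mv/0/0 33): {"er":[[39,62,64],{"bs":48,"fwy":57,"yq":24,"yxf":29},{"g":81,"pdr":40,"vg":51}],"mv":[[33,93,64,51],[18,70,84],[34,27,79],33],"x":14,"ydq":{"gw":[39,55,24,86],"phl":[47,84,28,25],"s":{"bv":22,"iyw":72,"vib":35,"zyb":21}}}
After op 12 (replace /mv/1/0 37): {"er":[[39,62,64],{"bs":48,"fwy":57,"yq":24,"yxf":29},{"g":81,"pdr":40,"vg":51}],"mv":[[33,93,64,51],[37,70,84],[34,27,79],33],"x":14,"ydq":{"gw":[39,55,24,86],"phl":[47,84,28,25],"s":{"bv":22,"iyw":72,"vib":35,"zyb":21}}}
After op 13 (replace /mv/0/3 48): {"er":[[39,62,64],{"bs":48,"fwy":57,"yq":24,"yxf":29},{"g":81,"pdr":40,"vg":51}],"mv":[[33,93,64,48],[37,70,84],[34,27,79],33],"x":14,"ydq":{"gw":[39,55,24,86],"phl":[47,84,28,25],"s":{"bv":22,"iyw":72,"vib":35,"zyb":21}}}
After op 14 (replace /er/2/vg 94): {"er":[[39,62,64],{"bs":48,"fwy":57,"yq":24,"yxf":29},{"g":81,"pdr":40,"vg":94}],"mv":[[33,93,64,48],[37,70,84],[34,27,79],33],"x":14,"ydq":{"gw":[39,55,24,86],"phl":[47,84,28,25],"s":{"bv":22,"iyw":72,"vib":35,"zyb":21}}}
After op 15 (remove /ydq/gw/1): {"er":[[39,62,64],{"bs":48,"fwy":57,"yq":24,"yxf":29},{"g":81,"pdr":40,"vg":94}],"mv":[[33,93,64,48],[37,70,84],[34,27,79],33],"x":14,"ydq":{"gw":[39,24,86],"phl":[47,84,28,25],"s":{"bv":22,"iyw":72,"vib":35,"zyb":21}}}
After op 16 (remove /ydq/phl): {"er":[[39,62,64],{"bs":48,"fwy":57,"yq":24,"yxf":29},{"g":81,"pdr":40,"vg":94}],"mv":[[33,93,64,48],[37,70,84],[34,27,79],33],"x":14,"ydq":{"gw":[39,24,86],"s":{"bv":22,"iyw":72,"vib":35,"zyb":21}}}
After op 17 (remove /mv/3): {"er":[[39,62,64],{"bs":48,"fwy":57,"yq":24,"yxf":29},{"g":81,"pdr":40,"vg":94}],"mv":[[33,93,64,48],[37,70,84],[34,27,79]],"x":14,"ydq":{"gw":[39,24,86],"s":{"bv":22,"iyw":72,"vib":35,"zyb":21}}}
After op 18 (replace /er/0 34): {"er":[34,{"bs":48,"fwy":57,"yq":24,"yxf":29},{"g":81,"pdr":40,"vg":94}],"mv":[[33,93,64,48],[37,70,84],[34,27,79]],"x":14,"ydq":{"gw":[39,24,86],"s":{"bv":22,"iyw":72,"vib":35,"zyb":21}}}
After op 19 (replace /ydq 32): {"er":[34,{"bs":48,"fwy":57,"yq":24,"yxf":29},{"g":81,"pdr":40,"vg":94}],"mv":[[33,93,64,48],[37,70,84],[34,27,79]],"x":14,"ydq":32}
After op 20 (replace /er/1/bs 30): {"er":[34,{"bs":30,"fwy":57,"yq":24,"yxf":29},{"g":81,"pdr":40,"vg":94}],"mv":[[33,93,64,48],[37,70,84],[34,27,79]],"x":14,"ydq":32}
After op 21 (remove /mv/0): {"er":[34,{"bs":30,"fwy":57,"yq":24,"yxf":29},{"g":81,"pdr":40,"vg":94}],"mv":[[37,70,84],[34,27,79]],"x":14,"ydq":32}
After op 22 (add /er 81): {"er":81,"mv":[[37,70,84],[34,27,79]],"x":14,"ydq":32}
After op 23 (replace /x 65): {"er":81,"mv":[[37,70,84],[34,27,79]],"x":65,"ydq":32}

Answer: {"er":81,"mv":[[37,70,84],[34,27,79]],"x":65,"ydq":32}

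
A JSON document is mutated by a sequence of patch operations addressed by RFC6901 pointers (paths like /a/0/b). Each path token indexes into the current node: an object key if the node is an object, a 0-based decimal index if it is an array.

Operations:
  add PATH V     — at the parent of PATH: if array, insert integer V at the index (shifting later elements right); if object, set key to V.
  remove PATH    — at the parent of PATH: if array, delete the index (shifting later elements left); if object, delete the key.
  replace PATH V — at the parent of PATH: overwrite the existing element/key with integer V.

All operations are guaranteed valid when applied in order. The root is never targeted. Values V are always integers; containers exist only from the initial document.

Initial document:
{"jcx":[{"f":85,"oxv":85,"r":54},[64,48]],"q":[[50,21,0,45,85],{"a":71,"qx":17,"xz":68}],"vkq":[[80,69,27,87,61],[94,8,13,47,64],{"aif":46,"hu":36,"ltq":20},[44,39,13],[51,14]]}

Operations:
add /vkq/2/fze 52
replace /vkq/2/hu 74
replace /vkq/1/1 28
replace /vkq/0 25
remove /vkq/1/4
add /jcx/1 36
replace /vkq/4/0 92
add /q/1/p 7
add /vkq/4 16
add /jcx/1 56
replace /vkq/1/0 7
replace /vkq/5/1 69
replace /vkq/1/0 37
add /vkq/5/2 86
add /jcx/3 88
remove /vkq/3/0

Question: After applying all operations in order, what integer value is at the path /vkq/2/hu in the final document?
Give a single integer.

Answer: 74

Derivation:
After op 1 (add /vkq/2/fze 52): {"jcx":[{"f":85,"oxv":85,"r":54},[64,48]],"q":[[50,21,0,45,85],{"a":71,"qx":17,"xz":68}],"vkq":[[80,69,27,87,61],[94,8,13,47,64],{"aif":46,"fze":52,"hu":36,"ltq":20},[44,39,13],[51,14]]}
After op 2 (replace /vkq/2/hu 74): {"jcx":[{"f":85,"oxv":85,"r":54},[64,48]],"q":[[50,21,0,45,85],{"a":71,"qx":17,"xz":68}],"vkq":[[80,69,27,87,61],[94,8,13,47,64],{"aif":46,"fze":52,"hu":74,"ltq":20},[44,39,13],[51,14]]}
After op 3 (replace /vkq/1/1 28): {"jcx":[{"f":85,"oxv":85,"r":54},[64,48]],"q":[[50,21,0,45,85],{"a":71,"qx":17,"xz":68}],"vkq":[[80,69,27,87,61],[94,28,13,47,64],{"aif":46,"fze":52,"hu":74,"ltq":20},[44,39,13],[51,14]]}
After op 4 (replace /vkq/0 25): {"jcx":[{"f":85,"oxv":85,"r":54},[64,48]],"q":[[50,21,0,45,85],{"a":71,"qx":17,"xz":68}],"vkq":[25,[94,28,13,47,64],{"aif":46,"fze":52,"hu":74,"ltq":20},[44,39,13],[51,14]]}
After op 5 (remove /vkq/1/4): {"jcx":[{"f":85,"oxv":85,"r":54},[64,48]],"q":[[50,21,0,45,85],{"a":71,"qx":17,"xz":68}],"vkq":[25,[94,28,13,47],{"aif":46,"fze":52,"hu":74,"ltq":20},[44,39,13],[51,14]]}
After op 6 (add /jcx/1 36): {"jcx":[{"f":85,"oxv":85,"r":54},36,[64,48]],"q":[[50,21,0,45,85],{"a":71,"qx":17,"xz":68}],"vkq":[25,[94,28,13,47],{"aif":46,"fze":52,"hu":74,"ltq":20},[44,39,13],[51,14]]}
After op 7 (replace /vkq/4/0 92): {"jcx":[{"f":85,"oxv":85,"r":54},36,[64,48]],"q":[[50,21,0,45,85],{"a":71,"qx":17,"xz":68}],"vkq":[25,[94,28,13,47],{"aif":46,"fze":52,"hu":74,"ltq":20},[44,39,13],[92,14]]}
After op 8 (add /q/1/p 7): {"jcx":[{"f":85,"oxv":85,"r":54},36,[64,48]],"q":[[50,21,0,45,85],{"a":71,"p":7,"qx":17,"xz":68}],"vkq":[25,[94,28,13,47],{"aif":46,"fze":52,"hu":74,"ltq":20},[44,39,13],[92,14]]}
After op 9 (add /vkq/4 16): {"jcx":[{"f":85,"oxv":85,"r":54},36,[64,48]],"q":[[50,21,0,45,85],{"a":71,"p":7,"qx":17,"xz":68}],"vkq":[25,[94,28,13,47],{"aif":46,"fze":52,"hu":74,"ltq":20},[44,39,13],16,[92,14]]}
After op 10 (add /jcx/1 56): {"jcx":[{"f":85,"oxv":85,"r":54},56,36,[64,48]],"q":[[50,21,0,45,85],{"a":71,"p":7,"qx":17,"xz":68}],"vkq":[25,[94,28,13,47],{"aif":46,"fze":52,"hu":74,"ltq":20},[44,39,13],16,[92,14]]}
After op 11 (replace /vkq/1/0 7): {"jcx":[{"f":85,"oxv":85,"r":54},56,36,[64,48]],"q":[[50,21,0,45,85],{"a":71,"p":7,"qx":17,"xz":68}],"vkq":[25,[7,28,13,47],{"aif":46,"fze":52,"hu":74,"ltq":20},[44,39,13],16,[92,14]]}
After op 12 (replace /vkq/5/1 69): {"jcx":[{"f":85,"oxv":85,"r":54},56,36,[64,48]],"q":[[50,21,0,45,85],{"a":71,"p":7,"qx":17,"xz":68}],"vkq":[25,[7,28,13,47],{"aif":46,"fze":52,"hu":74,"ltq":20},[44,39,13],16,[92,69]]}
After op 13 (replace /vkq/1/0 37): {"jcx":[{"f":85,"oxv":85,"r":54},56,36,[64,48]],"q":[[50,21,0,45,85],{"a":71,"p":7,"qx":17,"xz":68}],"vkq":[25,[37,28,13,47],{"aif":46,"fze":52,"hu":74,"ltq":20},[44,39,13],16,[92,69]]}
After op 14 (add /vkq/5/2 86): {"jcx":[{"f":85,"oxv":85,"r":54},56,36,[64,48]],"q":[[50,21,0,45,85],{"a":71,"p":7,"qx":17,"xz":68}],"vkq":[25,[37,28,13,47],{"aif":46,"fze":52,"hu":74,"ltq":20},[44,39,13],16,[92,69,86]]}
After op 15 (add /jcx/3 88): {"jcx":[{"f":85,"oxv":85,"r":54},56,36,88,[64,48]],"q":[[50,21,0,45,85],{"a":71,"p":7,"qx":17,"xz":68}],"vkq":[25,[37,28,13,47],{"aif":46,"fze":52,"hu":74,"ltq":20},[44,39,13],16,[92,69,86]]}
After op 16 (remove /vkq/3/0): {"jcx":[{"f":85,"oxv":85,"r":54},56,36,88,[64,48]],"q":[[50,21,0,45,85],{"a":71,"p":7,"qx":17,"xz":68}],"vkq":[25,[37,28,13,47],{"aif":46,"fze":52,"hu":74,"ltq":20},[39,13],16,[92,69,86]]}
Value at /vkq/2/hu: 74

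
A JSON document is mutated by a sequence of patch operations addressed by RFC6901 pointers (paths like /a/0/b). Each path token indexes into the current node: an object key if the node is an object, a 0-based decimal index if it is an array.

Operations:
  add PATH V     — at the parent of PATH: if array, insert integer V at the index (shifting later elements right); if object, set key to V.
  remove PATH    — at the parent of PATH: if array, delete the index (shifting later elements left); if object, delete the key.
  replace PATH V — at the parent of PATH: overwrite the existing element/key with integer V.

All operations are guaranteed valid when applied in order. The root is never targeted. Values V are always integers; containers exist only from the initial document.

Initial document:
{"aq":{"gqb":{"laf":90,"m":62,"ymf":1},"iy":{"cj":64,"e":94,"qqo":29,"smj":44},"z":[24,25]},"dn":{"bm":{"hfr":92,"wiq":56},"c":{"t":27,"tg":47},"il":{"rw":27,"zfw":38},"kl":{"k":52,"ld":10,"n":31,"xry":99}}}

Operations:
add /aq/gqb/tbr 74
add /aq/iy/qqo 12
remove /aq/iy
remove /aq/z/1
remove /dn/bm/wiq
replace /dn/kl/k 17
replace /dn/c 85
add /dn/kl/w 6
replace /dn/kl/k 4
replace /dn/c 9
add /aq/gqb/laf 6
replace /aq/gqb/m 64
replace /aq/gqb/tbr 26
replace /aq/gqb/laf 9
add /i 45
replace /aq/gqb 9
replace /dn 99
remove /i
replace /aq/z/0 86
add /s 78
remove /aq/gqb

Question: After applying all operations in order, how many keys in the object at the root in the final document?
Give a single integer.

Answer: 3

Derivation:
After op 1 (add /aq/gqb/tbr 74): {"aq":{"gqb":{"laf":90,"m":62,"tbr":74,"ymf":1},"iy":{"cj":64,"e":94,"qqo":29,"smj":44},"z":[24,25]},"dn":{"bm":{"hfr":92,"wiq":56},"c":{"t":27,"tg":47},"il":{"rw":27,"zfw":38},"kl":{"k":52,"ld":10,"n":31,"xry":99}}}
After op 2 (add /aq/iy/qqo 12): {"aq":{"gqb":{"laf":90,"m":62,"tbr":74,"ymf":1},"iy":{"cj":64,"e":94,"qqo":12,"smj":44},"z":[24,25]},"dn":{"bm":{"hfr":92,"wiq":56},"c":{"t":27,"tg":47},"il":{"rw":27,"zfw":38},"kl":{"k":52,"ld":10,"n":31,"xry":99}}}
After op 3 (remove /aq/iy): {"aq":{"gqb":{"laf":90,"m":62,"tbr":74,"ymf":1},"z":[24,25]},"dn":{"bm":{"hfr":92,"wiq":56},"c":{"t":27,"tg":47},"il":{"rw":27,"zfw":38},"kl":{"k":52,"ld":10,"n":31,"xry":99}}}
After op 4 (remove /aq/z/1): {"aq":{"gqb":{"laf":90,"m":62,"tbr":74,"ymf":1},"z":[24]},"dn":{"bm":{"hfr":92,"wiq":56},"c":{"t":27,"tg":47},"il":{"rw":27,"zfw":38},"kl":{"k":52,"ld":10,"n":31,"xry":99}}}
After op 5 (remove /dn/bm/wiq): {"aq":{"gqb":{"laf":90,"m":62,"tbr":74,"ymf":1},"z":[24]},"dn":{"bm":{"hfr":92},"c":{"t":27,"tg":47},"il":{"rw":27,"zfw":38},"kl":{"k":52,"ld":10,"n":31,"xry":99}}}
After op 6 (replace /dn/kl/k 17): {"aq":{"gqb":{"laf":90,"m":62,"tbr":74,"ymf":1},"z":[24]},"dn":{"bm":{"hfr":92},"c":{"t":27,"tg":47},"il":{"rw":27,"zfw":38},"kl":{"k":17,"ld":10,"n":31,"xry":99}}}
After op 7 (replace /dn/c 85): {"aq":{"gqb":{"laf":90,"m":62,"tbr":74,"ymf":1},"z":[24]},"dn":{"bm":{"hfr":92},"c":85,"il":{"rw":27,"zfw":38},"kl":{"k":17,"ld":10,"n":31,"xry":99}}}
After op 8 (add /dn/kl/w 6): {"aq":{"gqb":{"laf":90,"m":62,"tbr":74,"ymf":1},"z":[24]},"dn":{"bm":{"hfr":92},"c":85,"il":{"rw":27,"zfw":38},"kl":{"k":17,"ld":10,"n":31,"w":6,"xry":99}}}
After op 9 (replace /dn/kl/k 4): {"aq":{"gqb":{"laf":90,"m":62,"tbr":74,"ymf":1},"z":[24]},"dn":{"bm":{"hfr":92},"c":85,"il":{"rw":27,"zfw":38},"kl":{"k":4,"ld":10,"n":31,"w":6,"xry":99}}}
After op 10 (replace /dn/c 9): {"aq":{"gqb":{"laf":90,"m":62,"tbr":74,"ymf":1},"z":[24]},"dn":{"bm":{"hfr":92},"c":9,"il":{"rw":27,"zfw":38},"kl":{"k":4,"ld":10,"n":31,"w":6,"xry":99}}}
After op 11 (add /aq/gqb/laf 6): {"aq":{"gqb":{"laf":6,"m":62,"tbr":74,"ymf":1},"z":[24]},"dn":{"bm":{"hfr":92},"c":9,"il":{"rw":27,"zfw":38},"kl":{"k":4,"ld":10,"n":31,"w":6,"xry":99}}}
After op 12 (replace /aq/gqb/m 64): {"aq":{"gqb":{"laf":6,"m":64,"tbr":74,"ymf":1},"z":[24]},"dn":{"bm":{"hfr":92},"c":9,"il":{"rw":27,"zfw":38},"kl":{"k":4,"ld":10,"n":31,"w":6,"xry":99}}}
After op 13 (replace /aq/gqb/tbr 26): {"aq":{"gqb":{"laf":6,"m":64,"tbr":26,"ymf":1},"z":[24]},"dn":{"bm":{"hfr":92},"c":9,"il":{"rw":27,"zfw":38},"kl":{"k":4,"ld":10,"n":31,"w":6,"xry":99}}}
After op 14 (replace /aq/gqb/laf 9): {"aq":{"gqb":{"laf":9,"m":64,"tbr":26,"ymf":1},"z":[24]},"dn":{"bm":{"hfr":92},"c":9,"il":{"rw":27,"zfw":38},"kl":{"k":4,"ld":10,"n":31,"w":6,"xry":99}}}
After op 15 (add /i 45): {"aq":{"gqb":{"laf":9,"m":64,"tbr":26,"ymf":1},"z":[24]},"dn":{"bm":{"hfr":92},"c":9,"il":{"rw":27,"zfw":38},"kl":{"k":4,"ld":10,"n":31,"w":6,"xry":99}},"i":45}
After op 16 (replace /aq/gqb 9): {"aq":{"gqb":9,"z":[24]},"dn":{"bm":{"hfr":92},"c":9,"il":{"rw":27,"zfw":38},"kl":{"k":4,"ld":10,"n":31,"w":6,"xry":99}},"i":45}
After op 17 (replace /dn 99): {"aq":{"gqb":9,"z":[24]},"dn":99,"i":45}
After op 18 (remove /i): {"aq":{"gqb":9,"z":[24]},"dn":99}
After op 19 (replace /aq/z/0 86): {"aq":{"gqb":9,"z":[86]},"dn":99}
After op 20 (add /s 78): {"aq":{"gqb":9,"z":[86]},"dn":99,"s":78}
After op 21 (remove /aq/gqb): {"aq":{"z":[86]},"dn":99,"s":78}
Size at the root: 3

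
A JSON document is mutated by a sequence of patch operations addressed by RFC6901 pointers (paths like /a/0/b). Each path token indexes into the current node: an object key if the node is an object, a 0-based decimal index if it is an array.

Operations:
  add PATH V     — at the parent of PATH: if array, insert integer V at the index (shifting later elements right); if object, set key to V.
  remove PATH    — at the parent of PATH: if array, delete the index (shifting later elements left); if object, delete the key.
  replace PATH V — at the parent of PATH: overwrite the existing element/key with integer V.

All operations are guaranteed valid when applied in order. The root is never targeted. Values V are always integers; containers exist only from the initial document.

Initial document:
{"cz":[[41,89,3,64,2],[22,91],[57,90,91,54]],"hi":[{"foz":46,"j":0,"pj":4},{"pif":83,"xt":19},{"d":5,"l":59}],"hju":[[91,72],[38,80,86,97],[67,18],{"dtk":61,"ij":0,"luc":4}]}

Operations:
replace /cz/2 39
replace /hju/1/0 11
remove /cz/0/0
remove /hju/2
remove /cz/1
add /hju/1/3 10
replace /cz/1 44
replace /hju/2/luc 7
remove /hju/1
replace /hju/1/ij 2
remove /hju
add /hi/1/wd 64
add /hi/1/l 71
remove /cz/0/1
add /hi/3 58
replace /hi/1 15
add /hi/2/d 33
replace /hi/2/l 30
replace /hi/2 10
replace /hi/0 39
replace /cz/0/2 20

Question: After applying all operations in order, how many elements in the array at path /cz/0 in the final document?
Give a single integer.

After op 1 (replace /cz/2 39): {"cz":[[41,89,3,64,2],[22,91],39],"hi":[{"foz":46,"j":0,"pj":4},{"pif":83,"xt":19},{"d":5,"l":59}],"hju":[[91,72],[38,80,86,97],[67,18],{"dtk":61,"ij":0,"luc":4}]}
After op 2 (replace /hju/1/0 11): {"cz":[[41,89,3,64,2],[22,91],39],"hi":[{"foz":46,"j":0,"pj":4},{"pif":83,"xt":19},{"d":5,"l":59}],"hju":[[91,72],[11,80,86,97],[67,18],{"dtk":61,"ij":0,"luc":4}]}
After op 3 (remove /cz/0/0): {"cz":[[89,3,64,2],[22,91],39],"hi":[{"foz":46,"j":0,"pj":4},{"pif":83,"xt":19},{"d":5,"l":59}],"hju":[[91,72],[11,80,86,97],[67,18],{"dtk":61,"ij":0,"luc":4}]}
After op 4 (remove /hju/2): {"cz":[[89,3,64,2],[22,91],39],"hi":[{"foz":46,"j":0,"pj":4},{"pif":83,"xt":19},{"d":5,"l":59}],"hju":[[91,72],[11,80,86,97],{"dtk":61,"ij":0,"luc":4}]}
After op 5 (remove /cz/1): {"cz":[[89,3,64,2],39],"hi":[{"foz":46,"j":0,"pj":4},{"pif":83,"xt":19},{"d":5,"l":59}],"hju":[[91,72],[11,80,86,97],{"dtk":61,"ij":0,"luc":4}]}
After op 6 (add /hju/1/3 10): {"cz":[[89,3,64,2],39],"hi":[{"foz":46,"j":0,"pj":4},{"pif":83,"xt":19},{"d":5,"l":59}],"hju":[[91,72],[11,80,86,10,97],{"dtk":61,"ij":0,"luc":4}]}
After op 7 (replace /cz/1 44): {"cz":[[89,3,64,2],44],"hi":[{"foz":46,"j":0,"pj":4},{"pif":83,"xt":19},{"d":5,"l":59}],"hju":[[91,72],[11,80,86,10,97],{"dtk":61,"ij":0,"luc":4}]}
After op 8 (replace /hju/2/luc 7): {"cz":[[89,3,64,2],44],"hi":[{"foz":46,"j":0,"pj":4},{"pif":83,"xt":19},{"d":5,"l":59}],"hju":[[91,72],[11,80,86,10,97],{"dtk":61,"ij":0,"luc":7}]}
After op 9 (remove /hju/1): {"cz":[[89,3,64,2],44],"hi":[{"foz":46,"j":0,"pj":4},{"pif":83,"xt":19},{"d":5,"l":59}],"hju":[[91,72],{"dtk":61,"ij":0,"luc":7}]}
After op 10 (replace /hju/1/ij 2): {"cz":[[89,3,64,2],44],"hi":[{"foz":46,"j":0,"pj":4},{"pif":83,"xt":19},{"d":5,"l":59}],"hju":[[91,72],{"dtk":61,"ij":2,"luc":7}]}
After op 11 (remove /hju): {"cz":[[89,3,64,2],44],"hi":[{"foz":46,"j":0,"pj":4},{"pif":83,"xt":19},{"d":5,"l":59}]}
After op 12 (add /hi/1/wd 64): {"cz":[[89,3,64,2],44],"hi":[{"foz":46,"j":0,"pj":4},{"pif":83,"wd":64,"xt":19},{"d":5,"l":59}]}
After op 13 (add /hi/1/l 71): {"cz":[[89,3,64,2],44],"hi":[{"foz":46,"j":0,"pj":4},{"l":71,"pif":83,"wd":64,"xt":19},{"d":5,"l":59}]}
After op 14 (remove /cz/0/1): {"cz":[[89,64,2],44],"hi":[{"foz":46,"j":0,"pj":4},{"l":71,"pif":83,"wd":64,"xt":19},{"d":5,"l":59}]}
After op 15 (add /hi/3 58): {"cz":[[89,64,2],44],"hi":[{"foz":46,"j":0,"pj":4},{"l":71,"pif":83,"wd":64,"xt":19},{"d":5,"l":59},58]}
After op 16 (replace /hi/1 15): {"cz":[[89,64,2],44],"hi":[{"foz":46,"j":0,"pj":4},15,{"d":5,"l":59},58]}
After op 17 (add /hi/2/d 33): {"cz":[[89,64,2],44],"hi":[{"foz":46,"j":0,"pj":4},15,{"d":33,"l":59},58]}
After op 18 (replace /hi/2/l 30): {"cz":[[89,64,2],44],"hi":[{"foz":46,"j":0,"pj":4},15,{"d":33,"l":30},58]}
After op 19 (replace /hi/2 10): {"cz":[[89,64,2],44],"hi":[{"foz":46,"j":0,"pj":4},15,10,58]}
After op 20 (replace /hi/0 39): {"cz":[[89,64,2],44],"hi":[39,15,10,58]}
After op 21 (replace /cz/0/2 20): {"cz":[[89,64,20],44],"hi":[39,15,10,58]}
Size at path /cz/0: 3

Answer: 3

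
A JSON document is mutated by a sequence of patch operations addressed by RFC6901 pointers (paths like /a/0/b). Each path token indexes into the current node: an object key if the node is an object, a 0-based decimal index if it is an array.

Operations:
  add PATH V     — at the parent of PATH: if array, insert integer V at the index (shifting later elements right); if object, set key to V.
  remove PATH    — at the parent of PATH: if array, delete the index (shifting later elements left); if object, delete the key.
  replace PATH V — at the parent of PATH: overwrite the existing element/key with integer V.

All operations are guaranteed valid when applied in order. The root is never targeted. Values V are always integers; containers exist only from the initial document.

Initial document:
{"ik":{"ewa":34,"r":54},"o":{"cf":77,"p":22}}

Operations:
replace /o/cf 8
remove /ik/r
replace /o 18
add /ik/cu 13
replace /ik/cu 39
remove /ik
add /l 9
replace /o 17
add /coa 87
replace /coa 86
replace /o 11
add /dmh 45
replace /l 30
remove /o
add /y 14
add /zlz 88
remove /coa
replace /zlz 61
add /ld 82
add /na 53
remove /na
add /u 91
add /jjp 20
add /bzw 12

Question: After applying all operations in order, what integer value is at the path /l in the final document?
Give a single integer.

Answer: 30

Derivation:
After op 1 (replace /o/cf 8): {"ik":{"ewa":34,"r":54},"o":{"cf":8,"p":22}}
After op 2 (remove /ik/r): {"ik":{"ewa":34},"o":{"cf":8,"p":22}}
After op 3 (replace /o 18): {"ik":{"ewa":34},"o":18}
After op 4 (add /ik/cu 13): {"ik":{"cu":13,"ewa":34},"o":18}
After op 5 (replace /ik/cu 39): {"ik":{"cu":39,"ewa":34},"o":18}
After op 6 (remove /ik): {"o":18}
After op 7 (add /l 9): {"l":9,"o":18}
After op 8 (replace /o 17): {"l":9,"o":17}
After op 9 (add /coa 87): {"coa":87,"l":9,"o":17}
After op 10 (replace /coa 86): {"coa":86,"l":9,"o":17}
After op 11 (replace /o 11): {"coa":86,"l":9,"o":11}
After op 12 (add /dmh 45): {"coa":86,"dmh":45,"l":9,"o":11}
After op 13 (replace /l 30): {"coa":86,"dmh":45,"l":30,"o":11}
After op 14 (remove /o): {"coa":86,"dmh":45,"l":30}
After op 15 (add /y 14): {"coa":86,"dmh":45,"l":30,"y":14}
After op 16 (add /zlz 88): {"coa":86,"dmh":45,"l":30,"y":14,"zlz":88}
After op 17 (remove /coa): {"dmh":45,"l":30,"y":14,"zlz":88}
After op 18 (replace /zlz 61): {"dmh":45,"l":30,"y":14,"zlz":61}
After op 19 (add /ld 82): {"dmh":45,"l":30,"ld":82,"y":14,"zlz":61}
After op 20 (add /na 53): {"dmh":45,"l":30,"ld":82,"na":53,"y":14,"zlz":61}
After op 21 (remove /na): {"dmh":45,"l":30,"ld":82,"y":14,"zlz":61}
After op 22 (add /u 91): {"dmh":45,"l":30,"ld":82,"u":91,"y":14,"zlz":61}
After op 23 (add /jjp 20): {"dmh":45,"jjp":20,"l":30,"ld":82,"u":91,"y":14,"zlz":61}
After op 24 (add /bzw 12): {"bzw":12,"dmh":45,"jjp":20,"l":30,"ld":82,"u":91,"y":14,"zlz":61}
Value at /l: 30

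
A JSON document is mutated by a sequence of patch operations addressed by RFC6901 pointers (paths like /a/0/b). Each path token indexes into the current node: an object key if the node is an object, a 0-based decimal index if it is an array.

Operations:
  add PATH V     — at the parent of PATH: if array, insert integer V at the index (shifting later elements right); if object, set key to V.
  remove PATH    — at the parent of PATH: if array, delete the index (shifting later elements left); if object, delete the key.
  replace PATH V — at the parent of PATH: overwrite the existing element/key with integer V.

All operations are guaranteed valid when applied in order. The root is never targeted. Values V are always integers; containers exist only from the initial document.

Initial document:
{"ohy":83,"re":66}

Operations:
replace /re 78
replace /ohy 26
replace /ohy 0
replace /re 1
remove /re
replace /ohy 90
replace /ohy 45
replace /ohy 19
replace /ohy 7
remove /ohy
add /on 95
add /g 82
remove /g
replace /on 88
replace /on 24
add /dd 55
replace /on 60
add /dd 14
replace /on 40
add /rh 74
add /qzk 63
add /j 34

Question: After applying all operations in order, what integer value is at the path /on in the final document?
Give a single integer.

After op 1 (replace /re 78): {"ohy":83,"re":78}
After op 2 (replace /ohy 26): {"ohy":26,"re":78}
After op 3 (replace /ohy 0): {"ohy":0,"re":78}
After op 4 (replace /re 1): {"ohy":0,"re":1}
After op 5 (remove /re): {"ohy":0}
After op 6 (replace /ohy 90): {"ohy":90}
After op 7 (replace /ohy 45): {"ohy":45}
After op 8 (replace /ohy 19): {"ohy":19}
After op 9 (replace /ohy 7): {"ohy":7}
After op 10 (remove /ohy): {}
After op 11 (add /on 95): {"on":95}
After op 12 (add /g 82): {"g":82,"on":95}
After op 13 (remove /g): {"on":95}
After op 14 (replace /on 88): {"on":88}
After op 15 (replace /on 24): {"on":24}
After op 16 (add /dd 55): {"dd":55,"on":24}
After op 17 (replace /on 60): {"dd":55,"on":60}
After op 18 (add /dd 14): {"dd":14,"on":60}
After op 19 (replace /on 40): {"dd":14,"on":40}
After op 20 (add /rh 74): {"dd":14,"on":40,"rh":74}
After op 21 (add /qzk 63): {"dd":14,"on":40,"qzk":63,"rh":74}
After op 22 (add /j 34): {"dd":14,"j":34,"on":40,"qzk":63,"rh":74}
Value at /on: 40

Answer: 40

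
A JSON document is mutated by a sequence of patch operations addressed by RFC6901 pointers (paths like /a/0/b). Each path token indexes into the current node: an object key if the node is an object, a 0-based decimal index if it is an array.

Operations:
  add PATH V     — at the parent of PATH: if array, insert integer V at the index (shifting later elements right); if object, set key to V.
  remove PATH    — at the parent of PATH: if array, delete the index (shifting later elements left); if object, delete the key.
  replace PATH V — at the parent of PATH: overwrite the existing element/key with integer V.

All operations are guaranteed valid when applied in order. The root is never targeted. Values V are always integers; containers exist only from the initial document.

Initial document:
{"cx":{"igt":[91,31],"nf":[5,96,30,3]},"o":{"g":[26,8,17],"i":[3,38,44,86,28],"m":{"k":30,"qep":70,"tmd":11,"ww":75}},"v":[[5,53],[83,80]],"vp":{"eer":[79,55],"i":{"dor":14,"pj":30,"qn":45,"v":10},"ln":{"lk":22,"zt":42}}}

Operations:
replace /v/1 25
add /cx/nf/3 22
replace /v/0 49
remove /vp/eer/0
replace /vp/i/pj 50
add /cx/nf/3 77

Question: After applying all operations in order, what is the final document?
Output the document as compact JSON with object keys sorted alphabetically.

After op 1 (replace /v/1 25): {"cx":{"igt":[91,31],"nf":[5,96,30,3]},"o":{"g":[26,8,17],"i":[3,38,44,86,28],"m":{"k":30,"qep":70,"tmd":11,"ww":75}},"v":[[5,53],25],"vp":{"eer":[79,55],"i":{"dor":14,"pj":30,"qn":45,"v":10},"ln":{"lk":22,"zt":42}}}
After op 2 (add /cx/nf/3 22): {"cx":{"igt":[91,31],"nf":[5,96,30,22,3]},"o":{"g":[26,8,17],"i":[3,38,44,86,28],"m":{"k":30,"qep":70,"tmd":11,"ww":75}},"v":[[5,53],25],"vp":{"eer":[79,55],"i":{"dor":14,"pj":30,"qn":45,"v":10},"ln":{"lk":22,"zt":42}}}
After op 3 (replace /v/0 49): {"cx":{"igt":[91,31],"nf":[5,96,30,22,3]},"o":{"g":[26,8,17],"i":[3,38,44,86,28],"m":{"k":30,"qep":70,"tmd":11,"ww":75}},"v":[49,25],"vp":{"eer":[79,55],"i":{"dor":14,"pj":30,"qn":45,"v":10},"ln":{"lk":22,"zt":42}}}
After op 4 (remove /vp/eer/0): {"cx":{"igt":[91,31],"nf":[5,96,30,22,3]},"o":{"g":[26,8,17],"i":[3,38,44,86,28],"m":{"k":30,"qep":70,"tmd":11,"ww":75}},"v":[49,25],"vp":{"eer":[55],"i":{"dor":14,"pj":30,"qn":45,"v":10},"ln":{"lk":22,"zt":42}}}
After op 5 (replace /vp/i/pj 50): {"cx":{"igt":[91,31],"nf":[5,96,30,22,3]},"o":{"g":[26,8,17],"i":[3,38,44,86,28],"m":{"k":30,"qep":70,"tmd":11,"ww":75}},"v":[49,25],"vp":{"eer":[55],"i":{"dor":14,"pj":50,"qn":45,"v":10},"ln":{"lk":22,"zt":42}}}
After op 6 (add /cx/nf/3 77): {"cx":{"igt":[91,31],"nf":[5,96,30,77,22,3]},"o":{"g":[26,8,17],"i":[3,38,44,86,28],"m":{"k":30,"qep":70,"tmd":11,"ww":75}},"v":[49,25],"vp":{"eer":[55],"i":{"dor":14,"pj":50,"qn":45,"v":10},"ln":{"lk":22,"zt":42}}}

Answer: {"cx":{"igt":[91,31],"nf":[5,96,30,77,22,3]},"o":{"g":[26,8,17],"i":[3,38,44,86,28],"m":{"k":30,"qep":70,"tmd":11,"ww":75}},"v":[49,25],"vp":{"eer":[55],"i":{"dor":14,"pj":50,"qn":45,"v":10},"ln":{"lk":22,"zt":42}}}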